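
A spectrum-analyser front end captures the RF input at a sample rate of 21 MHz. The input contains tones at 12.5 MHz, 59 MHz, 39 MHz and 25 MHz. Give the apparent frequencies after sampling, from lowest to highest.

fs/2 = 10.5 MHz.
12.5 MHz > fs/2 = 10.5 MHz, folds to fs − 12.5 MHz = 8.5 MHz.
59 MHz mod fs = 17 MHz.
17 MHz > fs/2 = 10.5 MHz, folds to fs − 17 MHz = 4 MHz.
39 MHz mod fs = 18 MHz.
18 MHz > fs/2 = 10.5 MHz, folds to fs − 18 MHz = 3 MHz.
25 MHz mod fs = 4 MHz.
4 MHz ≤ fs/2 = 10.5 MHz, appears at 4 MHz.
Distinct values: {3 MHz, 4 MHz, 8.5 MHz}.

3 MHz, 4 MHz, 8.5 MHz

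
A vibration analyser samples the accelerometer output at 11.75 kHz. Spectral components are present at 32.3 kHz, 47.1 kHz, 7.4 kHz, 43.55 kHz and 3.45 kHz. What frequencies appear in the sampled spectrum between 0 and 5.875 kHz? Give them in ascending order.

0.1 kHz, 2.95 kHz, 3.45 kHz, 4.35 kHz

fs/2 = 5.875 kHz.
32.3 kHz mod fs = 8.8 kHz.
8.8 kHz > fs/2 = 5.875 kHz, folds to fs − 8.8 kHz = 2.95 kHz.
47.1 kHz mod fs = 0.1 kHz.
0.1 kHz ≤ fs/2 = 5.875 kHz, appears at 0.1 kHz.
7.4 kHz > fs/2 = 5.875 kHz, folds to fs − 7.4 kHz = 4.35 kHz.
43.55 kHz mod fs = 8.3 kHz.
8.3 kHz > fs/2 = 5.875 kHz, folds to fs − 8.3 kHz = 3.45 kHz.
3.45 kHz ≤ fs/2 = 5.875 kHz, passes unchanged.
Distinct values: {0.1 kHz, 2.95 kHz, 3.45 kHz, 4.35 kHz}.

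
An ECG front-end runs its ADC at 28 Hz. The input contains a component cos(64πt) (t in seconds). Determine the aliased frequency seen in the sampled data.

ω = 64π rad/s → f = ω/(2π) = 32 Hz.
32 Hz mod fs = 4 Hz.
4 Hz ≤ fs/2 = 14 Hz, appears at 4 Hz.

4 Hz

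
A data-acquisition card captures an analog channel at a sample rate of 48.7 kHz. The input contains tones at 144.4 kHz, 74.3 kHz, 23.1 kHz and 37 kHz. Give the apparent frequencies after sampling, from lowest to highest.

1.7 kHz, 11.7 kHz, 23.1 kHz

fs/2 = 24.35 kHz.
144.4 kHz mod fs = 47 kHz.
47 kHz > fs/2 = 24.35 kHz, folds to fs − 47 kHz = 1.7 kHz.
74.3 kHz mod fs = 25.6 kHz.
25.6 kHz > fs/2 = 24.35 kHz, folds to fs − 25.6 kHz = 23.1 kHz.
23.1 kHz ≤ fs/2 = 24.35 kHz, passes unchanged.
37 kHz > fs/2 = 24.35 kHz, folds to fs − 37 kHz = 11.7 kHz.
Distinct values: {1.7 kHz, 11.7 kHz, 23.1 kHz}.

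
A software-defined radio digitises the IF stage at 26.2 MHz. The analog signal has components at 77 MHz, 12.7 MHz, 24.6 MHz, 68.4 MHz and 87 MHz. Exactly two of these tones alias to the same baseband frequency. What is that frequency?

1.6 MHz

fs/2 = 13.1 MHz.
77 MHz mod fs = 24.6 MHz.
24.6 MHz > fs/2 = 13.1 MHz, folds to fs − 24.6 MHz = 1.6 MHz.
12.7 MHz ≤ fs/2 = 13.1 MHz, passes unchanged.
24.6 MHz > fs/2 = 13.1 MHz, folds to fs − 24.6 MHz = 1.6 MHz.
68.4 MHz mod fs = 16 MHz.
16 MHz > fs/2 = 13.1 MHz, folds to fs − 16 MHz = 10.2 MHz.
87 MHz mod fs = 8.4 MHz.
8.4 MHz ≤ fs/2 = 13.1 MHz, appears at 8.4 MHz.
24.6 MHz and 77 MHz both map to 1.6 MHz.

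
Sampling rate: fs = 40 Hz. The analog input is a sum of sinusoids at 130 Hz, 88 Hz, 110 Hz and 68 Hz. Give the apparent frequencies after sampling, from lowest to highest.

8 Hz, 10 Hz, 12 Hz

fs/2 = 20 Hz.
130 Hz mod fs = 10 Hz.
10 Hz ≤ fs/2 = 20 Hz, appears at 10 Hz.
88 Hz mod fs = 8 Hz.
8 Hz ≤ fs/2 = 20 Hz, appears at 8 Hz.
110 Hz mod fs = 30 Hz.
30 Hz > fs/2 = 20 Hz, folds to fs − 30 Hz = 10 Hz.
68 Hz mod fs = 28 Hz.
28 Hz > fs/2 = 20 Hz, folds to fs − 28 Hz = 12 Hz.
Distinct values: {8 Hz, 10 Hz, 12 Hz}.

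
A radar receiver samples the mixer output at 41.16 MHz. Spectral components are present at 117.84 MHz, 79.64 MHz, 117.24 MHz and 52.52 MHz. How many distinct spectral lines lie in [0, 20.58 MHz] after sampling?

fs/2 = 20.58 MHz.
117.84 MHz mod fs = 35.52 MHz.
35.52 MHz > fs/2 = 20.58 MHz, folds to fs − 35.52 MHz = 5.64 MHz.
79.64 MHz mod fs = 38.48 MHz.
38.48 MHz > fs/2 = 20.58 MHz, folds to fs − 38.48 MHz = 2.68 MHz.
117.24 MHz mod fs = 34.92 MHz.
34.92 MHz > fs/2 = 20.58 MHz, folds to fs − 34.92 MHz = 6.24 MHz.
52.52 MHz mod fs = 11.36 MHz.
11.36 MHz ≤ fs/2 = 20.58 MHz, appears at 11.36 MHz.
Distinct values: {2.68 MHz, 5.64 MHz, 6.24 MHz, 11.36 MHz} → 4.

4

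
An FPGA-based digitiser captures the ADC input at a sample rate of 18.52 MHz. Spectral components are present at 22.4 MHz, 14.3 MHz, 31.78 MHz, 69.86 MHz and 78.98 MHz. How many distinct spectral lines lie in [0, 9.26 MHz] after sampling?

fs/2 = 9.26 MHz.
22.4 MHz mod fs = 3.88 MHz.
3.88 MHz ≤ fs/2 = 9.26 MHz, appears at 3.88 MHz.
14.3 MHz > fs/2 = 9.26 MHz, folds to fs − 14.3 MHz = 4.22 MHz.
31.78 MHz mod fs = 13.26 MHz.
13.26 MHz > fs/2 = 9.26 MHz, folds to fs − 13.26 MHz = 5.26 MHz.
69.86 MHz mod fs = 14.3 MHz.
14.3 MHz > fs/2 = 9.26 MHz, folds to fs − 14.3 MHz = 4.22 MHz.
78.98 MHz mod fs = 4.9 MHz.
4.9 MHz ≤ fs/2 = 9.26 MHz, appears at 4.9 MHz.
Distinct values: {3.88 MHz, 4.22 MHz, 4.9 MHz, 5.26 MHz} → 4.

4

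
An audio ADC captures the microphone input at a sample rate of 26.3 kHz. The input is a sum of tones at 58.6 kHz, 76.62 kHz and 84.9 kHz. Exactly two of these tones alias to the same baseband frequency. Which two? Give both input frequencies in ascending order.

fs/2 = 13.15 kHz.
58.6 kHz mod fs = 6 kHz.
6 kHz ≤ fs/2 = 13.15 kHz, appears at 6 kHz.
76.62 kHz mod fs = 24.02 kHz.
24.02 kHz > fs/2 = 13.15 kHz, folds to fs − 24.02 kHz = 2.28 kHz.
84.9 kHz mod fs = 6 kHz.
6 kHz ≤ fs/2 = 13.15 kHz, appears at 6 kHz.
58.6 kHz and 84.9 kHz both map to 6 kHz.

58.6 kHz, 84.9 kHz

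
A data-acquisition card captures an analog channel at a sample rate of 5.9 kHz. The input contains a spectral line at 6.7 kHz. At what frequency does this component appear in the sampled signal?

0.8 kHz

6.7 kHz mod fs = 0.8 kHz.
0.8 kHz ≤ fs/2 = 2.95 kHz, appears at 0.8 kHz.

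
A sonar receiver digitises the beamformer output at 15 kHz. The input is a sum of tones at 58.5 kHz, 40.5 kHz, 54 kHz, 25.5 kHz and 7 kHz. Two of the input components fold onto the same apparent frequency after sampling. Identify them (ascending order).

fs/2 = 7.5 kHz.
58.5 kHz mod fs = 13.5 kHz.
13.5 kHz > fs/2 = 7.5 kHz, folds to fs − 13.5 kHz = 1.5 kHz.
40.5 kHz mod fs = 10.5 kHz.
10.5 kHz > fs/2 = 7.5 kHz, folds to fs − 10.5 kHz = 4.5 kHz.
54 kHz mod fs = 9 kHz.
9 kHz > fs/2 = 7.5 kHz, folds to fs − 9 kHz = 6 kHz.
25.5 kHz mod fs = 10.5 kHz.
10.5 kHz > fs/2 = 7.5 kHz, folds to fs − 10.5 kHz = 4.5 kHz.
7 kHz ≤ fs/2 = 7.5 kHz, passes unchanged.
25.5 kHz and 40.5 kHz both map to 4.5 kHz.

25.5 kHz, 40.5 kHz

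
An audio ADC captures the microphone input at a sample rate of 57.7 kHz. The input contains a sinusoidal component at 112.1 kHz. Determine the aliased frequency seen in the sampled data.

112.1 kHz mod fs = 54.4 kHz.
54.4 kHz > fs/2 = 28.85 kHz, folds to fs − 54.4 kHz = 3.3 kHz.

3.3 kHz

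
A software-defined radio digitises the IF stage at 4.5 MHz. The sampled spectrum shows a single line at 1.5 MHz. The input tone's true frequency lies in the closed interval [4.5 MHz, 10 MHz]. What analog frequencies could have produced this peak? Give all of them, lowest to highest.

Frequencies that alias to 1.5 MHz are k·fs ± 1.5 MHz for integer k ≥ 0.
k=0: 1.5 MHz.
k=1: 3 MHz, 6 MHz.
k=2: 7.5 MHz, 10.5 MHz.
k=3: 12 MHz, 15 MHz.
Within [4.5 MHz, 10 MHz]: 6 MHz, 7.5 MHz.

6 MHz, 7.5 MHz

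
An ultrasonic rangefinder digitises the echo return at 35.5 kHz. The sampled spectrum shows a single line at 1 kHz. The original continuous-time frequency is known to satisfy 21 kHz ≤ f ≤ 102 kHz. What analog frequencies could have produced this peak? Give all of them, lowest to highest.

34.5 kHz, 36.5 kHz, 70 kHz, 72 kHz

Frequencies that alias to 1 kHz are k·fs ± 1 kHz for integer k ≥ 0.
k=0: 1 kHz.
k=1: 34.5 kHz, 36.5 kHz.
k=2: 70 kHz, 72 kHz.
k=3: 105.5 kHz, 107.5 kHz.
Within [21 kHz, 102 kHz]: 34.5 kHz, 36.5 kHz, 70 kHz, 72 kHz.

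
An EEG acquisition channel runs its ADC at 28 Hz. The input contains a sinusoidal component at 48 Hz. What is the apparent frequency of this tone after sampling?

48 Hz mod fs = 20 Hz.
20 Hz > fs/2 = 14 Hz, folds to fs − 20 Hz = 8 Hz.

8 Hz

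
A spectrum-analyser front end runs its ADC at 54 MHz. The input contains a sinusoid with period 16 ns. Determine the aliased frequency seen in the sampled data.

T = 16 ns → f = 1/T = 62.5 MHz.
62.5 MHz mod fs = 8.5 MHz.
8.5 MHz ≤ fs/2 = 27 MHz, appears at 8.5 MHz.

8.5 MHz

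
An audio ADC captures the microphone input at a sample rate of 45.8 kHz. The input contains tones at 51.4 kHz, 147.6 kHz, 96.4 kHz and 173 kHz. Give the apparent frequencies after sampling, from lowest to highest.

4.8 kHz, 5.6 kHz, 10.2 kHz

fs/2 = 22.9 kHz.
51.4 kHz mod fs = 5.6 kHz.
5.6 kHz ≤ fs/2 = 22.9 kHz, appears at 5.6 kHz.
147.6 kHz mod fs = 10.2 kHz.
10.2 kHz ≤ fs/2 = 22.9 kHz, appears at 10.2 kHz.
96.4 kHz mod fs = 4.8 kHz.
4.8 kHz ≤ fs/2 = 22.9 kHz, appears at 4.8 kHz.
173 kHz mod fs = 35.6 kHz.
35.6 kHz > fs/2 = 22.9 kHz, folds to fs − 35.6 kHz = 10.2 kHz.
Distinct values: {4.8 kHz, 5.6 kHz, 10.2 kHz}.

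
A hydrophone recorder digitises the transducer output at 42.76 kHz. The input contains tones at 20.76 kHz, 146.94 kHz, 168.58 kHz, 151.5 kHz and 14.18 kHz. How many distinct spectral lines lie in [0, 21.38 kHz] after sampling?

5

fs/2 = 21.38 kHz.
20.76 kHz ≤ fs/2 = 21.38 kHz, passes unchanged.
146.94 kHz mod fs = 18.66 kHz.
18.66 kHz ≤ fs/2 = 21.38 kHz, appears at 18.66 kHz.
168.58 kHz mod fs = 40.3 kHz.
40.3 kHz > fs/2 = 21.38 kHz, folds to fs − 40.3 kHz = 2.46 kHz.
151.5 kHz mod fs = 23.22 kHz.
23.22 kHz > fs/2 = 21.38 kHz, folds to fs − 23.22 kHz = 19.54 kHz.
14.18 kHz ≤ fs/2 = 21.38 kHz, passes unchanged.
Distinct values: {2.46 kHz, 14.18 kHz, 18.66 kHz, 19.54 kHz, 20.76 kHz} → 5.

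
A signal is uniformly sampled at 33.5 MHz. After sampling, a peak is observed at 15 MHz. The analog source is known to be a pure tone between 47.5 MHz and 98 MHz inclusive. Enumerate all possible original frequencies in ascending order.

Frequencies that alias to 15 MHz are k·fs ± 15 MHz for integer k ≥ 0.
k=0: 15 MHz.
k=1: 18.5 MHz, 48.5 MHz.
k=2: 52 MHz, 82 MHz.
k=3: 85.5 MHz, 115.5 MHz.
k=4: 119 MHz, 149 MHz.
Within [47.5 MHz, 98 MHz]: 48.5 MHz, 52 MHz, 82 MHz, 85.5 MHz.

48.5 MHz, 52 MHz, 82 MHz, 85.5 MHz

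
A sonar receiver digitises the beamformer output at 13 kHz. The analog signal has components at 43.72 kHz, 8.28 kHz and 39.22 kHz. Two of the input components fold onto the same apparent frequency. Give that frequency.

4.72 kHz

fs/2 = 6.5 kHz.
43.72 kHz mod fs = 4.72 kHz.
4.72 kHz ≤ fs/2 = 6.5 kHz, appears at 4.72 kHz.
8.28 kHz > fs/2 = 6.5 kHz, folds to fs − 8.28 kHz = 4.72 kHz.
39.22 kHz mod fs = 0.22 kHz.
0.22 kHz ≤ fs/2 = 6.5 kHz, appears at 0.22 kHz.
8.28 kHz and 43.72 kHz both map to 4.72 kHz.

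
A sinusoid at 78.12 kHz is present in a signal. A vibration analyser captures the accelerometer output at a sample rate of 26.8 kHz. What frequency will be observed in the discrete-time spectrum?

78.12 kHz mod fs = 24.52 kHz.
24.52 kHz > fs/2 = 13.4 kHz, folds to fs − 24.52 kHz = 2.28 kHz.

2.28 kHz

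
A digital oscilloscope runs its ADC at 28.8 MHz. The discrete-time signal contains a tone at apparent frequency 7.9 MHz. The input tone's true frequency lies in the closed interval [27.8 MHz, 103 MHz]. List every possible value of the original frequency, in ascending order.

Frequencies that alias to 7.9 MHz are k·fs ± 7.9 MHz for integer k ≥ 0.
k=0: 7.9 MHz.
k=1: 20.9 MHz, 36.7 MHz.
k=2: 49.7 MHz, 65.5 MHz.
k=3: 78.5 MHz, 94.3 MHz.
k=4: 107.3 MHz, 123.1 MHz.
Within [27.8 MHz, 103 MHz]: 36.7 MHz, 49.7 MHz, 65.5 MHz, 78.5 MHz, 94.3 MHz.

36.7 MHz, 49.7 MHz, 65.5 MHz, 78.5 MHz, 94.3 MHz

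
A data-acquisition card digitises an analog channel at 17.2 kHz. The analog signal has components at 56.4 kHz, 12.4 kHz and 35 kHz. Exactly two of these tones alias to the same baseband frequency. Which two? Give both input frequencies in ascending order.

12.4 kHz, 56.4 kHz

fs/2 = 8.6 kHz.
56.4 kHz mod fs = 4.8 kHz.
4.8 kHz ≤ fs/2 = 8.6 kHz, appears at 4.8 kHz.
12.4 kHz > fs/2 = 8.6 kHz, folds to fs − 12.4 kHz = 4.8 kHz.
35 kHz mod fs = 0.6 kHz.
0.6 kHz ≤ fs/2 = 8.6 kHz, appears at 0.6 kHz.
12.4 kHz and 56.4 kHz both map to 4.8 kHz.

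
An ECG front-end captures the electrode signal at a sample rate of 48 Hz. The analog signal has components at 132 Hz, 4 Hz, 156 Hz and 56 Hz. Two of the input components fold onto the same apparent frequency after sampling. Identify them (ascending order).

132 Hz, 156 Hz

fs/2 = 24 Hz.
132 Hz mod fs = 36 Hz.
36 Hz > fs/2 = 24 Hz, folds to fs − 36 Hz = 12 Hz.
4 Hz ≤ fs/2 = 24 Hz, passes unchanged.
156 Hz mod fs = 12 Hz.
12 Hz ≤ fs/2 = 24 Hz, appears at 12 Hz.
56 Hz mod fs = 8 Hz.
8 Hz ≤ fs/2 = 24 Hz, appears at 8 Hz.
132 Hz and 156 Hz both map to 12 Hz.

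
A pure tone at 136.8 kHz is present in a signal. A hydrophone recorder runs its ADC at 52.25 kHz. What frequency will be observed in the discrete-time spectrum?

19.95 kHz

136.8 kHz mod fs = 32.3 kHz.
32.3 kHz > fs/2 = 26.125 kHz, folds to fs − 32.3 kHz = 19.95 kHz.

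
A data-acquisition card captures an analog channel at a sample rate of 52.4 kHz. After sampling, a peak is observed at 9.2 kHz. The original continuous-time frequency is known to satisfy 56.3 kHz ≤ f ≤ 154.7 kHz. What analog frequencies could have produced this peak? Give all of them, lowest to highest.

61.6 kHz, 95.6 kHz, 114 kHz, 148 kHz

Frequencies that alias to 9.2 kHz are k·fs ± 9.2 kHz for integer k ≥ 0.
k=0: 9.2 kHz.
k=1: 43.2 kHz, 61.6 kHz.
k=2: 95.6 kHz, 114 kHz.
k=3: 148 kHz, 166.4 kHz.
k=4: 200.4 kHz, 218.8 kHz.
Within [56.3 kHz, 154.7 kHz]: 61.6 kHz, 95.6 kHz, 114 kHz, 148 kHz.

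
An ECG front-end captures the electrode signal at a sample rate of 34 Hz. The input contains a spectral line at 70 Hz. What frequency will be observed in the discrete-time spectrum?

2 Hz

70 Hz mod fs = 2 Hz.
2 Hz ≤ fs/2 = 17 Hz, appears at 2 Hz.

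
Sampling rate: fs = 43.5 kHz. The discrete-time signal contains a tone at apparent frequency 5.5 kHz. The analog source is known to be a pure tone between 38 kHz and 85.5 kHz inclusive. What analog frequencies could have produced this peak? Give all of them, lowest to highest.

38 kHz, 49 kHz, 81.5 kHz

Frequencies that alias to 5.5 kHz are k·fs ± 5.5 kHz for integer k ≥ 0.
k=0: 5.5 kHz.
k=1: 38 kHz, 49 kHz.
k=2: 81.5 kHz, 92.5 kHz.
k=3: 125 kHz, 136 kHz.
Within [38 kHz, 85.5 kHz]: 38 kHz, 49 kHz, 81.5 kHz.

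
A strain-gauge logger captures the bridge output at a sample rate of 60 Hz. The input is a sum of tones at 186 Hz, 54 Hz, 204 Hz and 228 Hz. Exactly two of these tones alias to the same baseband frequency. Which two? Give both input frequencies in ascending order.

fs/2 = 30 Hz.
186 Hz mod fs = 6 Hz.
6 Hz ≤ fs/2 = 30 Hz, appears at 6 Hz.
54 Hz > fs/2 = 30 Hz, folds to fs − 54 Hz = 6 Hz.
204 Hz mod fs = 24 Hz.
24 Hz ≤ fs/2 = 30 Hz, appears at 24 Hz.
228 Hz mod fs = 48 Hz.
48 Hz > fs/2 = 30 Hz, folds to fs − 48 Hz = 12 Hz.
54 Hz and 186 Hz both map to 6 Hz.

54 Hz, 186 Hz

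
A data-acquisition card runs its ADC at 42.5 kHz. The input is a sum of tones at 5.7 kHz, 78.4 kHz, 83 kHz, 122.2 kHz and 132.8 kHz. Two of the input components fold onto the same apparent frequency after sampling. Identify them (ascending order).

fs/2 = 21.25 kHz.
5.7 kHz ≤ fs/2 = 21.25 kHz, passes unchanged.
78.4 kHz mod fs = 35.9 kHz.
35.9 kHz > fs/2 = 21.25 kHz, folds to fs − 35.9 kHz = 6.6 kHz.
83 kHz mod fs = 40.5 kHz.
40.5 kHz > fs/2 = 21.25 kHz, folds to fs − 40.5 kHz = 2 kHz.
122.2 kHz mod fs = 37.2 kHz.
37.2 kHz > fs/2 = 21.25 kHz, folds to fs − 37.2 kHz = 5.3 kHz.
132.8 kHz mod fs = 5.3 kHz.
5.3 kHz ≤ fs/2 = 21.25 kHz, appears at 5.3 kHz.
122.2 kHz and 132.8 kHz both map to 5.3 kHz.

122.2 kHz, 132.8 kHz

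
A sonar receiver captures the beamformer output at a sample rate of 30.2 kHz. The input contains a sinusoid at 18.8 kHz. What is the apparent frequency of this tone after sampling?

18.8 kHz > fs/2 = 15.1 kHz, folds to fs − 18.8 kHz = 11.4 kHz.

11.4 kHz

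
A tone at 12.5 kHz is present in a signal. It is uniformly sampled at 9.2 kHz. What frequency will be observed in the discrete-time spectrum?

3.3 kHz

12.5 kHz mod fs = 3.3 kHz.
3.3 kHz ≤ fs/2 = 4.6 kHz, appears at 3.3 kHz.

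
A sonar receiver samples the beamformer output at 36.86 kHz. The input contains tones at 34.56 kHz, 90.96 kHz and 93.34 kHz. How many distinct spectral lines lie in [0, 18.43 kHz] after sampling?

2

fs/2 = 18.43 kHz.
34.56 kHz > fs/2 = 18.43 kHz, folds to fs − 34.56 kHz = 2.3 kHz.
90.96 kHz mod fs = 17.24 kHz.
17.24 kHz ≤ fs/2 = 18.43 kHz, appears at 17.24 kHz.
93.34 kHz mod fs = 19.62 kHz.
19.62 kHz > fs/2 = 18.43 kHz, folds to fs − 19.62 kHz = 17.24 kHz.
Distinct values: {2.3 kHz, 17.24 kHz} → 2.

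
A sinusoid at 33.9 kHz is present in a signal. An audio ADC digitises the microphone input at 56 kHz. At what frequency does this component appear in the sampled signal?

22.1 kHz

33.9 kHz > fs/2 = 28 kHz, folds to fs − 33.9 kHz = 22.1 kHz.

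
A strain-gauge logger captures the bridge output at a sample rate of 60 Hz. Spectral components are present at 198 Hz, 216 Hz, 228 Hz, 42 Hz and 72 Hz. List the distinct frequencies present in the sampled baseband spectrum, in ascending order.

12 Hz, 18 Hz, 24 Hz

fs/2 = 30 Hz.
198 Hz mod fs = 18 Hz.
18 Hz ≤ fs/2 = 30 Hz, appears at 18 Hz.
216 Hz mod fs = 36 Hz.
36 Hz > fs/2 = 30 Hz, folds to fs − 36 Hz = 24 Hz.
228 Hz mod fs = 48 Hz.
48 Hz > fs/2 = 30 Hz, folds to fs − 48 Hz = 12 Hz.
42 Hz > fs/2 = 30 Hz, folds to fs − 42 Hz = 18 Hz.
72 Hz mod fs = 12 Hz.
12 Hz ≤ fs/2 = 30 Hz, appears at 12 Hz.
Distinct values: {12 Hz, 18 Hz, 24 Hz}.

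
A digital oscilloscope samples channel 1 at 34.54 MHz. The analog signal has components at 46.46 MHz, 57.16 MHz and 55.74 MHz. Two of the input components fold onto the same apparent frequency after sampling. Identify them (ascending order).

fs/2 = 17.27 MHz.
46.46 MHz mod fs = 11.92 MHz.
11.92 MHz ≤ fs/2 = 17.27 MHz, appears at 11.92 MHz.
57.16 MHz mod fs = 22.62 MHz.
22.62 MHz > fs/2 = 17.27 MHz, folds to fs − 22.62 MHz = 11.92 MHz.
55.74 MHz mod fs = 21.2 MHz.
21.2 MHz > fs/2 = 17.27 MHz, folds to fs − 21.2 MHz = 13.34 MHz.
46.46 MHz and 57.16 MHz both map to 11.92 MHz.

46.46 MHz, 57.16 MHz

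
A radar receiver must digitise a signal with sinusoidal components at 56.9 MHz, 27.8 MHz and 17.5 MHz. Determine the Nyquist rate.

113.8 MHz

Highest-frequency component: 56.9 MHz.
Nyquist rate = 2 × 56.9 MHz = 113.8 MHz.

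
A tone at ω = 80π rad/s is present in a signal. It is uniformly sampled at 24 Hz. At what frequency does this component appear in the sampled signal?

8 Hz

ω = 80π rad/s → f = ω/(2π) = 40 Hz.
40 Hz mod fs = 16 Hz.
16 Hz > fs/2 = 12 Hz, folds to fs − 16 Hz = 8 Hz.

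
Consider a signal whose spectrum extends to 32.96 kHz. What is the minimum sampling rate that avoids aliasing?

Nyquist rate = 2 × 32.96 kHz = 65.92 kHz.

65.92 kHz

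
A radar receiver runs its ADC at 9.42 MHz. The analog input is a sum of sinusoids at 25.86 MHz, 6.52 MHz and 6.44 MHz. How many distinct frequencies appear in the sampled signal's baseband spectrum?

fs/2 = 4.71 MHz.
25.86 MHz mod fs = 7.02 MHz.
7.02 MHz > fs/2 = 4.71 MHz, folds to fs − 7.02 MHz = 2.4 MHz.
6.52 MHz > fs/2 = 4.71 MHz, folds to fs − 6.52 MHz = 2.9 MHz.
6.44 MHz > fs/2 = 4.71 MHz, folds to fs − 6.44 MHz = 2.98 MHz.
Distinct values: {2.4 MHz, 2.9 MHz, 2.98 MHz} → 3.

3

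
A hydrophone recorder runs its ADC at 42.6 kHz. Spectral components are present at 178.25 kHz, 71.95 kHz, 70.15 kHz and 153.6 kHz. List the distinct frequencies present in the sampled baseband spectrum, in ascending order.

7.85 kHz, 13.25 kHz, 15.05 kHz, 16.8 kHz

fs/2 = 21.3 kHz.
178.25 kHz mod fs = 7.85 kHz.
7.85 kHz ≤ fs/2 = 21.3 kHz, appears at 7.85 kHz.
71.95 kHz mod fs = 29.35 kHz.
29.35 kHz > fs/2 = 21.3 kHz, folds to fs − 29.35 kHz = 13.25 kHz.
70.15 kHz mod fs = 27.55 kHz.
27.55 kHz > fs/2 = 21.3 kHz, folds to fs − 27.55 kHz = 15.05 kHz.
153.6 kHz mod fs = 25.8 kHz.
25.8 kHz > fs/2 = 21.3 kHz, folds to fs − 25.8 kHz = 16.8 kHz.
Distinct values: {7.85 kHz, 13.25 kHz, 15.05 kHz, 16.8 kHz}.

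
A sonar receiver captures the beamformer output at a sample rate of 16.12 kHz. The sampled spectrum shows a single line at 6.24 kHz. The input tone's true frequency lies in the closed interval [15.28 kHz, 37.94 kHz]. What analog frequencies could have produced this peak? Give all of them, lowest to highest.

Frequencies that alias to 6.24 kHz are k·fs ± 6.24 kHz for integer k ≥ 0.
k=0: 6.24 kHz.
k=1: 9.88 kHz, 22.36 kHz.
k=2: 26 kHz, 38.48 kHz.
k=3: 42.12 kHz, 54.6 kHz.
Within [15.28 kHz, 37.94 kHz]: 22.36 kHz, 26 kHz.

22.36 kHz, 26 kHz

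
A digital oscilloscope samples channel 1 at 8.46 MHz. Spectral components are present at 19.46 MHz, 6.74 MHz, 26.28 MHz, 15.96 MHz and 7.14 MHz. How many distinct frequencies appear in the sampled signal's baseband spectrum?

5

fs/2 = 4.23 MHz.
19.46 MHz mod fs = 2.54 MHz.
2.54 MHz ≤ fs/2 = 4.23 MHz, appears at 2.54 MHz.
6.74 MHz > fs/2 = 4.23 MHz, folds to fs − 6.74 MHz = 1.72 MHz.
26.28 MHz mod fs = 0.9 MHz.
0.9 MHz ≤ fs/2 = 4.23 MHz, appears at 0.9 MHz.
15.96 MHz mod fs = 7.5 MHz.
7.5 MHz > fs/2 = 4.23 MHz, folds to fs − 7.5 MHz = 0.96 MHz.
7.14 MHz > fs/2 = 4.23 MHz, folds to fs − 7.14 MHz = 1.32 MHz.
Distinct values: {0.9 MHz, 0.96 MHz, 1.32 MHz, 1.72 MHz, 2.54 MHz} → 5.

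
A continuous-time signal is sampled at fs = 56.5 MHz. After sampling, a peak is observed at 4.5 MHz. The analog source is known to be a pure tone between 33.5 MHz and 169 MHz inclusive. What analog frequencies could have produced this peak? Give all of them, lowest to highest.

52 MHz, 61 MHz, 108.5 MHz, 117.5 MHz, 165 MHz

Frequencies that alias to 4.5 MHz are k·fs ± 4.5 MHz for integer k ≥ 0.
k=0: 4.5 MHz.
k=1: 52 MHz, 61 MHz.
k=2: 108.5 MHz, 117.5 MHz.
k=3: 165 MHz, 174 MHz.
k=4: 221.5 MHz, 230.5 MHz.
Within [33.5 MHz, 169 MHz]: 52 MHz, 61 MHz, 108.5 MHz, 117.5 MHz, 165 MHz.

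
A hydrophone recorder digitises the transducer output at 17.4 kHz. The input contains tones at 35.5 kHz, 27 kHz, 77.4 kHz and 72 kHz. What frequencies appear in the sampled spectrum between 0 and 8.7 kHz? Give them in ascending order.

fs/2 = 8.7 kHz.
35.5 kHz mod fs = 0.7 kHz.
0.7 kHz ≤ fs/2 = 8.7 kHz, appears at 0.7 kHz.
27 kHz mod fs = 9.6 kHz.
9.6 kHz > fs/2 = 8.7 kHz, folds to fs − 9.6 kHz = 7.8 kHz.
77.4 kHz mod fs = 7.8 kHz.
7.8 kHz ≤ fs/2 = 8.7 kHz, appears at 7.8 kHz.
72 kHz mod fs = 2.4 kHz.
2.4 kHz ≤ fs/2 = 8.7 kHz, appears at 2.4 kHz.
Distinct values: {0.7 kHz, 2.4 kHz, 7.8 kHz}.

0.7 kHz, 2.4 kHz, 7.8 kHz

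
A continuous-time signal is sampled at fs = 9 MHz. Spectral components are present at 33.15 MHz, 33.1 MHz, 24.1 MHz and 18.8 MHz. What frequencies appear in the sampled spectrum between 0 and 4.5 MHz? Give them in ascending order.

fs/2 = 4.5 MHz.
33.15 MHz mod fs = 6.15 MHz.
6.15 MHz > fs/2 = 4.5 MHz, folds to fs − 6.15 MHz = 2.85 MHz.
33.1 MHz mod fs = 6.1 MHz.
6.1 MHz > fs/2 = 4.5 MHz, folds to fs − 6.1 MHz = 2.9 MHz.
24.1 MHz mod fs = 6.1 MHz.
6.1 MHz > fs/2 = 4.5 MHz, folds to fs − 6.1 MHz = 2.9 MHz.
18.8 MHz mod fs = 0.8 MHz.
0.8 MHz ≤ fs/2 = 4.5 MHz, appears at 0.8 MHz.
Distinct values: {0.8 MHz, 2.85 MHz, 2.9 MHz}.

0.8 MHz, 2.85 MHz, 2.9 MHz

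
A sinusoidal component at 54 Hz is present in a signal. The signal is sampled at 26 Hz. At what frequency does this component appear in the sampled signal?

54 Hz mod fs = 2 Hz.
2 Hz ≤ fs/2 = 13 Hz, appears at 2 Hz.

2 Hz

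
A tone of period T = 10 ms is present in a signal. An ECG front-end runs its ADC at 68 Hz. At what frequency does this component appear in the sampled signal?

32 Hz

T = 10 ms → f = 1/T = 100 Hz.
100 Hz mod fs = 32 Hz.
32 Hz ≤ fs/2 = 34 Hz, appears at 32 Hz.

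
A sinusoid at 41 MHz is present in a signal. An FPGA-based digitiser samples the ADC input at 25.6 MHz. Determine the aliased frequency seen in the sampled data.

41 MHz mod fs = 15.4 MHz.
15.4 MHz > fs/2 = 12.8 MHz, folds to fs − 15.4 MHz = 10.2 MHz.

10.2 MHz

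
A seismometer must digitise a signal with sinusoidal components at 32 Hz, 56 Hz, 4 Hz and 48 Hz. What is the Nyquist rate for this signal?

112 Hz

Highest-frequency component: 56 Hz.
Nyquist rate = 2 × 56 Hz = 112 Hz.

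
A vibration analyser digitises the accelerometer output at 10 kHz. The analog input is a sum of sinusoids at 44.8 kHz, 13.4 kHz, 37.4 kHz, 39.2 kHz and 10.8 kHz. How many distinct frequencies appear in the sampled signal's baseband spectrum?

4

fs/2 = 5 kHz.
44.8 kHz mod fs = 4.8 kHz.
4.8 kHz ≤ fs/2 = 5 kHz, appears at 4.8 kHz.
13.4 kHz mod fs = 3.4 kHz.
3.4 kHz ≤ fs/2 = 5 kHz, appears at 3.4 kHz.
37.4 kHz mod fs = 7.4 kHz.
7.4 kHz > fs/2 = 5 kHz, folds to fs − 7.4 kHz = 2.6 kHz.
39.2 kHz mod fs = 9.2 kHz.
9.2 kHz > fs/2 = 5 kHz, folds to fs − 9.2 kHz = 0.8 kHz.
10.8 kHz mod fs = 0.8 kHz.
0.8 kHz ≤ fs/2 = 5 kHz, appears at 0.8 kHz.
Distinct values: {0.8 kHz, 2.6 kHz, 3.4 kHz, 4.8 kHz} → 4.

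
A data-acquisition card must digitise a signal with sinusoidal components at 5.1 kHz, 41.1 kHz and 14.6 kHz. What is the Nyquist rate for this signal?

82.2 kHz

Highest-frequency component: 41.1 kHz.
Nyquist rate = 2 × 41.1 kHz = 82.2 kHz.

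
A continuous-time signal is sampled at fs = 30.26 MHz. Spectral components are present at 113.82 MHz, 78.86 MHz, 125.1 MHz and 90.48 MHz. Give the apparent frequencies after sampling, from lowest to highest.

0.3 MHz, 4.06 MHz, 7.22 MHz, 11.92 MHz

fs/2 = 15.13 MHz.
113.82 MHz mod fs = 23.04 MHz.
23.04 MHz > fs/2 = 15.13 MHz, folds to fs − 23.04 MHz = 7.22 MHz.
78.86 MHz mod fs = 18.34 MHz.
18.34 MHz > fs/2 = 15.13 MHz, folds to fs − 18.34 MHz = 11.92 MHz.
125.1 MHz mod fs = 4.06 MHz.
4.06 MHz ≤ fs/2 = 15.13 MHz, appears at 4.06 MHz.
90.48 MHz mod fs = 29.96 MHz.
29.96 MHz > fs/2 = 15.13 MHz, folds to fs − 29.96 MHz = 0.3 MHz.
Distinct values: {0.3 MHz, 4.06 MHz, 7.22 MHz, 11.92 MHz}.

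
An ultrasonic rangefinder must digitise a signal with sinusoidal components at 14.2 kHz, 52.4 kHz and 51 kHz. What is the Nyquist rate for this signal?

Highest-frequency component: 52.4 kHz.
Nyquist rate = 2 × 52.4 kHz = 104.8 kHz.

104.8 kHz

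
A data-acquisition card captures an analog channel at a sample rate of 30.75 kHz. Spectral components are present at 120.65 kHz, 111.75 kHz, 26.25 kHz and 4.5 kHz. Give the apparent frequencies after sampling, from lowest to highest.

2.35 kHz, 4.5 kHz, 11.25 kHz

fs/2 = 15.375 kHz.
120.65 kHz mod fs = 28.4 kHz.
28.4 kHz > fs/2 = 15.375 kHz, folds to fs − 28.4 kHz = 2.35 kHz.
111.75 kHz mod fs = 19.5 kHz.
19.5 kHz > fs/2 = 15.375 kHz, folds to fs − 19.5 kHz = 11.25 kHz.
26.25 kHz > fs/2 = 15.375 kHz, folds to fs − 26.25 kHz = 4.5 kHz.
4.5 kHz ≤ fs/2 = 15.375 kHz, passes unchanged.
Distinct values: {2.35 kHz, 4.5 kHz, 11.25 kHz}.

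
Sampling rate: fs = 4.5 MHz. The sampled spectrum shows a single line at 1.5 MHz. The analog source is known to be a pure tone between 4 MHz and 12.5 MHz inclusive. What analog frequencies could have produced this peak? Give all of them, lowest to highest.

Frequencies that alias to 1.5 MHz are k·fs ± 1.5 MHz for integer k ≥ 0.
k=0: 1.5 MHz.
k=1: 3 MHz, 6 MHz.
k=2: 7.5 MHz, 10.5 MHz.
k=3: 12 MHz, 15 MHz.
k=4: 16.5 MHz, 19.5 MHz.
Within [4 MHz, 12.5 MHz]: 6 MHz, 7.5 MHz, 10.5 MHz, 12 MHz.

6 MHz, 7.5 MHz, 10.5 MHz, 12 MHz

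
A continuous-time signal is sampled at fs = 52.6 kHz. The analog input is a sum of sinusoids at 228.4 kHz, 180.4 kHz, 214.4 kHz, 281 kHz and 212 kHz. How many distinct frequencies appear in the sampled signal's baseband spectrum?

fs/2 = 26.3 kHz.
228.4 kHz mod fs = 18 kHz.
18 kHz ≤ fs/2 = 26.3 kHz, appears at 18 kHz.
180.4 kHz mod fs = 22.6 kHz.
22.6 kHz ≤ fs/2 = 26.3 kHz, appears at 22.6 kHz.
214.4 kHz mod fs = 4 kHz.
4 kHz ≤ fs/2 = 26.3 kHz, appears at 4 kHz.
281 kHz mod fs = 18 kHz.
18 kHz ≤ fs/2 = 26.3 kHz, appears at 18 kHz.
212 kHz mod fs = 1.6 kHz.
1.6 kHz ≤ fs/2 = 26.3 kHz, appears at 1.6 kHz.
Distinct values: {1.6 kHz, 4 kHz, 18 kHz, 22.6 kHz} → 4.

4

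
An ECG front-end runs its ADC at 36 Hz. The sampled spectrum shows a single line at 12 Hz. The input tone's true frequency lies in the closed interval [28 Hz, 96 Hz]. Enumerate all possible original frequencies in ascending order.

Frequencies that alias to 12 Hz are k·fs ± 12 Hz for integer k ≥ 0.
k=0: 12 Hz.
k=1: 24 Hz, 48 Hz.
k=2: 60 Hz, 84 Hz.
k=3: 96 Hz, 120 Hz.
k=4: 132 Hz, 156 Hz.
Within [28 Hz, 96 Hz]: 48 Hz, 60 Hz, 84 Hz, 96 Hz.

48 Hz, 60 Hz, 84 Hz, 96 Hz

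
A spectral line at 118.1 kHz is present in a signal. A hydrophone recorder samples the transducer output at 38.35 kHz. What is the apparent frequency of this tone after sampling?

3.05 kHz

118.1 kHz mod fs = 3.05 kHz.
3.05 kHz ≤ fs/2 = 19.175 kHz, appears at 3.05 kHz.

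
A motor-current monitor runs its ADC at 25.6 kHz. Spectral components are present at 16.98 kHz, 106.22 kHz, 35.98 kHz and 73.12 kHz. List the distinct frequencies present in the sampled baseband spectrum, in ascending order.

3.68 kHz, 3.82 kHz, 8.62 kHz, 10.38 kHz

fs/2 = 12.8 kHz.
16.98 kHz > fs/2 = 12.8 kHz, folds to fs − 16.98 kHz = 8.62 kHz.
106.22 kHz mod fs = 3.82 kHz.
3.82 kHz ≤ fs/2 = 12.8 kHz, appears at 3.82 kHz.
35.98 kHz mod fs = 10.38 kHz.
10.38 kHz ≤ fs/2 = 12.8 kHz, appears at 10.38 kHz.
73.12 kHz mod fs = 21.92 kHz.
21.92 kHz > fs/2 = 12.8 kHz, folds to fs − 21.92 kHz = 3.68 kHz.
Distinct values: {3.68 kHz, 3.82 kHz, 8.62 kHz, 10.38 kHz}.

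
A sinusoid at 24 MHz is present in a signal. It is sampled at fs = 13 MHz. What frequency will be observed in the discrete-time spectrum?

2 MHz

24 MHz mod fs = 11 MHz.
11 MHz > fs/2 = 6.5 MHz, folds to fs − 11 MHz = 2 MHz.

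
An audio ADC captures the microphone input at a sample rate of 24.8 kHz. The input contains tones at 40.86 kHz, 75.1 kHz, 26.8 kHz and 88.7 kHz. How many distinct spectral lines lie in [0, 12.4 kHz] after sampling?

4

fs/2 = 12.4 kHz.
40.86 kHz mod fs = 16.06 kHz.
16.06 kHz > fs/2 = 12.4 kHz, folds to fs − 16.06 kHz = 8.74 kHz.
75.1 kHz mod fs = 0.7 kHz.
0.7 kHz ≤ fs/2 = 12.4 kHz, appears at 0.7 kHz.
26.8 kHz mod fs = 2 kHz.
2 kHz ≤ fs/2 = 12.4 kHz, appears at 2 kHz.
88.7 kHz mod fs = 14.3 kHz.
14.3 kHz > fs/2 = 12.4 kHz, folds to fs − 14.3 kHz = 10.5 kHz.
Distinct values: {0.7 kHz, 2 kHz, 8.74 kHz, 10.5 kHz} → 4.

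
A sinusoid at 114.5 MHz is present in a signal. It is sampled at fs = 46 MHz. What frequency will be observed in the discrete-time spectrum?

22.5 MHz

114.5 MHz mod fs = 22.5 MHz.
22.5 MHz ≤ fs/2 = 23 MHz, appears at 22.5 MHz.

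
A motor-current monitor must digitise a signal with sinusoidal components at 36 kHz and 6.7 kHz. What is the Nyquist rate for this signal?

Highest-frequency component: 36 kHz.
Nyquist rate = 2 × 36 kHz = 72 kHz.

72 kHz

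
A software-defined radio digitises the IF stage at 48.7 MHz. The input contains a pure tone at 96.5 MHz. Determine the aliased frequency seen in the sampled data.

0.9 MHz

96.5 MHz mod fs = 47.8 MHz.
47.8 MHz > fs/2 = 24.35 MHz, folds to fs − 47.8 MHz = 0.9 MHz.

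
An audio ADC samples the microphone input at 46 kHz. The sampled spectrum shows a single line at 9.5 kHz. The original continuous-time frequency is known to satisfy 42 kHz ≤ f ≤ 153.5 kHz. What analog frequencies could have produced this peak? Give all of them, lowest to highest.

Frequencies that alias to 9.5 kHz are k·fs ± 9.5 kHz for integer k ≥ 0.
k=0: 9.5 kHz.
k=1: 36.5 kHz, 55.5 kHz.
k=2: 82.5 kHz, 101.5 kHz.
k=3: 128.5 kHz, 147.5 kHz.
k=4: 174.5 kHz, 193.5 kHz.
Within [42 kHz, 153.5 kHz]: 55.5 kHz, 82.5 kHz, 101.5 kHz, 128.5 kHz, 147.5 kHz.

55.5 kHz, 82.5 kHz, 101.5 kHz, 128.5 kHz, 147.5 kHz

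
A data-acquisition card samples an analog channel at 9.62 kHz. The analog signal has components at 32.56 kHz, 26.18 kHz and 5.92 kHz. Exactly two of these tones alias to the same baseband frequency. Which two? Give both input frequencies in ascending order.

5.92 kHz, 32.56 kHz

fs/2 = 4.81 kHz.
32.56 kHz mod fs = 3.7 kHz.
3.7 kHz ≤ fs/2 = 4.81 kHz, appears at 3.7 kHz.
26.18 kHz mod fs = 6.94 kHz.
6.94 kHz > fs/2 = 4.81 kHz, folds to fs − 6.94 kHz = 2.68 kHz.
5.92 kHz > fs/2 = 4.81 kHz, folds to fs − 5.92 kHz = 3.7 kHz.
5.92 kHz and 32.56 kHz both map to 3.7 kHz.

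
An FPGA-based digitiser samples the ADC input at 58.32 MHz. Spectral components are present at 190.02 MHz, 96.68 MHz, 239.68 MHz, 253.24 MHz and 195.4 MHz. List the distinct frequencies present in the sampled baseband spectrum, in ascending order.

6.4 MHz, 15.06 MHz, 19.96 MHz, 20.44 MHz

fs/2 = 29.16 MHz.
190.02 MHz mod fs = 15.06 MHz.
15.06 MHz ≤ fs/2 = 29.16 MHz, appears at 15.06 MHz.
96.68 MHz mod fs = 38.36 MHz.
38.36 MHz > fs/2 = 29.16 MHz, folds to fs − 38.36 MHz = 19.96 MHz.
239.68 MHz mod fs = 6.4 MHz.
6.4 MHz ≤ fs/2 = 29.16 MHz, appears at 6.4 MHz.
253.24 MHz mod fs = 19.96 MHz.
19.96 MHz ≤ fs/2 = 29.16 MHz, appears at 19.96 MHz.
195.4 MHz mod fs = 20.44 MHz.
20.44 MHz ≤ fs/2 = 29.16 MHz, appears at 20.44 MHz.
Distinct values: {6.4 MHz, 15.06 MHz, 19.96 MHz, 20.44 MHz}.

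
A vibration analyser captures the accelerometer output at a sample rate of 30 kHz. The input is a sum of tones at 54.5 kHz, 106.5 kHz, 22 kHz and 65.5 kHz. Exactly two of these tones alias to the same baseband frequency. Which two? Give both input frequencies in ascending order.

fs/2 = 15 kHz.
54.5 kHz mod fs = 24.5 kHz.
24.5 kHz > fs/2 = 15 kHz, folds to fs − 24.5 kHz = 5.5 kHz.
106.5 kHz mod fs = 16.5 kHz.
16.5 kHz > fs/2 = 15 kHz, folds to fs − 16.5 kHz = 13.5 kHz.
22 kHz > fs/2 = 15 kHz, folds to fs − 22 kHz = 8 kHz.
65.5 kHz mod fs = 5.5 kHz.
5.5 kHz ≤ fs/2 = 15 kHz, appears at 5.5 kHz.
54.5 kHz and 65.5 kHz both map to 5.5 kHz.

54.5 kHz, 65.5 kHz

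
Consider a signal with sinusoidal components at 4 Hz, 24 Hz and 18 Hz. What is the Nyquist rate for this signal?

Highest-frequency component: 24 Hz.
Nyquist rate = 2 × 24 Hz = 48 Hz.

48 Hz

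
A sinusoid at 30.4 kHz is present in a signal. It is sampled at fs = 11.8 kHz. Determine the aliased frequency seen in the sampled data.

5 kHz

30.4 kHz mod fs = 6.8 kHz.
6.8 kHz > fs/2 = 5.9 kHz, folds to fs − 6.8 kHz = 5 kHz.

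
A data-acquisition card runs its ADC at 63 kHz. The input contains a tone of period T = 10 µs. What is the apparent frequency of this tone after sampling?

T = 10 µs → f = 1/T = 100 kHz.
100 kHz mod fs = 37 kHz.
37 kHz > fs/2 = 31.5 kHz, folds to fs − 37 kHz = 26 kHz.

26 kHz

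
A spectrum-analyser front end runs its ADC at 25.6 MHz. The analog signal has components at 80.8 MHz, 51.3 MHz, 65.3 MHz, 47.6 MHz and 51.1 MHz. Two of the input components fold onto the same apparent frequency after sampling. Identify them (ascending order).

fs/2 = 12.8 MHz.
80.8 MHz mod fs = 4 MHz.
4 MHz ≤ fs/2 = 12.8 MHz, appears at 4 MHz.
51.3 MHz mod fs = 0.1 MHz.
0.1 MHz ≤ fs/2 = 12.8 MHz, appears at 0.1 MHz.
65.3 MHz mod fs = 14.1 MHz.
14.1 MHz > fs/2 = 12.8 MHz, folds to fs − 14.1 MHz = 11.5 MHz.
47.6 MHz mod fs = 22 MHz.
22 MHz > fs/2 = 12.8 MHz, folds to fs − 22 MHz = 3.6 MHz.
51.1 MHz mod fs = 25.5 MHz.
25.5 MHz > fs/2 = 12.8 MHz, folds to fs − 25.5 MHz = 0.1 MHz.
51.1 MHz and 51.3 MHz both map to 0.1 MHz.

51.1 MHz, 51.3 MHz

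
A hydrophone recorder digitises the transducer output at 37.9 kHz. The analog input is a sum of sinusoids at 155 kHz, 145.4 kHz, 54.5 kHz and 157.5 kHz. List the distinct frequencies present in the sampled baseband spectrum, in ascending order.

3.4 kHz, 5.9 kHz, 6.2 kHz, 16.6 kHz

fs/2 = 18.95 kHz.
155 kHz mod fs = 3.4 kHz.
3.4 kHz ≤ fs/2 = 18.95 kHz, appears at 3.4 kHz.
145.4 kHz mod fs = 31.7 kHz.
31.7 kHz > fs/2 = 18.95 kHz, folds to fs − 31.7 kHz = 6.2 kHz.
54.5 kHz mod fs = 16.6 kHz.
16.6 kHz ≤ fs/2 = 18.95 kHz, appears at 16.6 kHz.
157.5 kHz mod fs = 5.9 kHz.
5.9 kHz ≤ fs/2 = 18.95 kHz, appears at 5.9 kHz.
Distinct values: {3.4 kHz, 5.9 kHz, 6.2 kHz, 16.6 kHz}.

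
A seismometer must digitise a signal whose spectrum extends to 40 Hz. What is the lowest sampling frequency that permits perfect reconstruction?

80 Hz

Nyquist rate = 2 × 40 Hz = 80 Hz.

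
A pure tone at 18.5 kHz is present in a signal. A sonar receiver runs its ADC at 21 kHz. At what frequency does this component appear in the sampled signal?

18.5 kHz > fs/2 = 10.5 kHz, folds to fs − 18.5 kHz = 2.5 kHz.

2.5 kHz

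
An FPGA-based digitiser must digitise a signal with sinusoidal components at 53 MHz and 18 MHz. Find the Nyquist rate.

106 MHz

Highest-frequency component: 53 MHz.
Nyquist rate = 2 × 53 MHz = 106 MHz.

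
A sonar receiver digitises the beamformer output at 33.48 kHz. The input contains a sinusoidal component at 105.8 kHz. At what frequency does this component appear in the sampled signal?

5.36 kHz

105.8 kHz mod fs = 5.36 kHz.
5.36 kHz ≤ fs/2 = 16.74 kHz, appears at 5.36 kHz.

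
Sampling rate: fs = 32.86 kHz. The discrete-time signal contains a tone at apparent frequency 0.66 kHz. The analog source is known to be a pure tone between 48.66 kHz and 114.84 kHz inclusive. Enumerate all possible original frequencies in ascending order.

Frequencies that alias to 0.66 kHz are k·fs ± 0.66 kHz for integer k ≥ 0.
k=0: 0.66 kHz.
k=1: 32.2 kHz, 33.52 kHz.
k=2: 65.06 kHz, 66.38 kHz.
k=3: 97.92 kHz, 99.24 kHz.
k=4: 130.78 kHz, 132.1 kHz.
Within [48.66 kHz, 114.84 kHz]: 65.06 kHz, 66.38 kHz, 97.92 kHz, 99.24 kHz.

65.06 kHz, 66.38 kHz, 97.92 kHz, 99.24 kHz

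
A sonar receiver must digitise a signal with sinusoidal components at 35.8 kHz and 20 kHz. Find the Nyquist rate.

Highest-frequency component: 35.8 kHz.
Nyquist rate = 2 × 35.8 kHz = 71.6 kHz.

71.6 kHz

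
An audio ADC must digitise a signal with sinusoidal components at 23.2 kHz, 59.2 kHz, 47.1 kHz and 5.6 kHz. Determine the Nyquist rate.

118.4 kHz

Highest-frequency component: 59.2 kHz.
Nyquist rate = 2 × 59.2 kHz = 118.4 kHz.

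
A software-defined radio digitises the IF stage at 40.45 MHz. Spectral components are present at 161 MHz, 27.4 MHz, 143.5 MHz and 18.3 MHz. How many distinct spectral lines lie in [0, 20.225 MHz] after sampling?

3

fs/2 = 20.225 MHz.
161 MHz mod fs = 39.65 MHz.
39.65 MHz > fs/2 = 20.225 MHz, folds to fs − 39.65 MHz = 0.8 MHz.
27.4 MHz > fs/2 = 20.225 MHz, folds to fs − 27.4 MHz = 13.05 MHz.
143.5 MHz mod fs = 22.15 MHz.
22.15 MHz > fs/2 = 20.225 MHz, folds to fs − 22.15 MHz = 18.3 MHz.
18.3 MHz ≤ fs/2 = 20.225 MHz, passes unchanged.
Distinct values: {0.8 MHz, 13.05 MHz, 18.3 MHz} → 3.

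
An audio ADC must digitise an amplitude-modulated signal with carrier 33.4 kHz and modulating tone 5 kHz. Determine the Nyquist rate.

AM sidebands sit at fc ± fm = 28.4 kHz and 38.4 kHz.
Highest-frequency component: 38.4 kHz.
Nyquist rate = 2 × 38.4 kHz = 76.8 kHz.

76.8 kHz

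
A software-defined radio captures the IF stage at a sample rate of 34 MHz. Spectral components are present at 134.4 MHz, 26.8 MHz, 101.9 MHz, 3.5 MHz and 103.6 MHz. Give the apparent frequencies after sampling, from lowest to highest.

fs/2 = 17 MHz.
134.4 MHz mod fs = 32.4 MHz.
32.4 MHz > fs/2 = 17 MHz, folds to fs − 32.4 MHz = 1.6 MHz.
26.8 MHz > fs/2 = 17 MHz, folds to fs − 26.8 MHz = 7.2 MHz.
101.9 MHz mod fs = 33.9 MHz.
33.9 MHz > fs/2 = 17 MHz, folds to fs − 33.9 MHz = 0.1 MHz.
3.5 MHz ≤ fs/2 = 17 MHz, passes unchanged.
103.6 MHz mod fs = 1.6 MHz.
1.6 MHz ≤ fs/2 = 17 MHz, appears at 1.6 MHz.
Distinct values: {0.1 MHz, 1.6 MHz, 3.5 MHz, 7.2 MHz}.

0.1 MHz, 1.6 MHz, 3.5 MHz, 7.2 MHz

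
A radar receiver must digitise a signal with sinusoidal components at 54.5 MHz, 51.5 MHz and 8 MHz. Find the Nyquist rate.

Highest-frequency component: 54.5 MHz.
Nyquist rate = 2 × 54.5 MHz = 109 MHz.

109 MHz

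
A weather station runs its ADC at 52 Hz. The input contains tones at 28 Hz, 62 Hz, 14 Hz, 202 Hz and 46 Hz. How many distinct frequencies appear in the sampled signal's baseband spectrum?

4

fs/2 = 26 Hz.
28 Hz > fs/2 = 26 Hz, folds to fs − 28 Hz = 24 Hz.
62 Hz mod fs = 10 Hz.
10 Hz ≤ fs/2 = 26 Hz, appears at 10 Hz.
14 Hz ≤ fs/2 = 26 Hz, passes unchanged.
202 Hz mod fs = 46 Hz.
46 Hz > fs/2 = 26 Hz, folds to fs − 46 Hz = 6 Hz.
46 Hz > fs/2 = 26 Hz, folds to fs − 46 Hz = 6 Hz.
Distinct values: {6 Hz, 10 Hz, 14 Hz, 24 Hz} → 4.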